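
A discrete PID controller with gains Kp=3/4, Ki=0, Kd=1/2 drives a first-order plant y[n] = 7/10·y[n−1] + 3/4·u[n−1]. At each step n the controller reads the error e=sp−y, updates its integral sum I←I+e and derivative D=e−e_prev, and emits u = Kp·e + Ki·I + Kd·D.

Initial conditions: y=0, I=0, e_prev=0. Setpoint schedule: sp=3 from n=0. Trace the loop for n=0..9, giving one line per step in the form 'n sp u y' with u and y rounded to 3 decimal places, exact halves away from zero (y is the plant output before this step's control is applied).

0 3 3.750 0.000
1 3 -1.266 2.813
2 3 2.382 1.020
3 3 -0.365 2.500
4 3 1.655 1.476
5 3 0.145 2.274
6 3 1.261 1.701
7 3 0.430 2.136
8 3 1.046 1.818
9 3 0.588 2.057

(exact arithmetic carried between steps; '≈' marks a value shown rounded to 6 d.p. or computed from one; I and e_prev carry over from the previous line; the table rounds u and y to 3 d.p., halves away from zero)
n=0: y=0, sp=3, e=sp−y=3; I=3, D=e−e_prev=3; u=3/4·3+0·3+1/2·3=3.75; next y=7/10·0+3/4·3.75=2.8125
n=1: y=2.8125, sp=3, e=sp−y=0.1875; I=3.1875, D=e−e_prev=-2.8125; u=3/4·0.1875+0·3.1875+1/2·(-2.8125)=-1.265625; next y=7/10·2.8125+3/4·(-1.265625)≈1.019531
n=2: y≈1.019531, sp=3, e=sp−y≈1.980469; I≈5.167969, D=e−e_prev≈1.792969; u=3/4·1.980469+0·5.167969+1/2·1.792969≈2.381836; next y=7/10·1.019531+3/4·2.381836≈2.500049
n=3: y≈2.500049, sp=3, e=sp−y≈0.499951; I≈5.667920, D=e−e_prev≈-1.480518; u=3/4·0.499951+0·5.667920+1/2·(-1.480518)≈-0.365295; next y=7/10·2.500049+3/4·(-0.365295)≈1.476063
n=4: y≈1.476063, sp=3, e=sp−y≈1.523937; I≈7.191857, D=e−e_prev≈1.023986; u=3/4·1.523937+0·7.191857+1/2·1.023986≈1.654946; next y=7/10·1.476063+3/4·1.654946≈2.274453
n=5: y≈2.274453, sp=3, e=sp−y≈0.725547; I≈7.917404, D=e−e_prev≈-0.798391; u=3/4·0.725547+0·7.917404+1/2·(-0.798391)≈0.144965; next y=7/10·2.274453+3/4·0.144965≈1.700841
n=6: y≈1.700841, sp=3, e=sp−y≈1.299159; I≈9.216563, D=e−e_prev≈0.573613; u=3/4·1.299159+0·9.216563+1/2·0.573613≈1.261176; next y=7/10·1.700841+3/4·1.261176≈2.136470
n=7: y≈2.136470, sp=3, e=sp−y≈0.863530; I≈10.080093, D=e−e_prev≈-0.435630; u=3/4·0.863530+0·10.080093+1/2·(-0.435630)≈0.429832; next y=7/10·2.136470+3/4·0.429832≈1.817904
n=8: y≈1.817904, sp=3, e=sp−y≈1.182096; I≈11.262189, D=e−e_prev≈0.318567; u=3/4·1.182096+0·11.262189+1/2·0.318567≈1.045856; next y=7/10·1.817904+3/4·1.045856≈2.056924
n=9: y≈2.056924, sp=3, e=sp−y≈0.943076; I≈12.205265, D=e−e_prev≈-0.239021; u=3/4·0.943076+0·12.205265+1/2·(-0.239021)≈0.587796; next y=7/10·2.056924+3/4·0.587796≈1.880694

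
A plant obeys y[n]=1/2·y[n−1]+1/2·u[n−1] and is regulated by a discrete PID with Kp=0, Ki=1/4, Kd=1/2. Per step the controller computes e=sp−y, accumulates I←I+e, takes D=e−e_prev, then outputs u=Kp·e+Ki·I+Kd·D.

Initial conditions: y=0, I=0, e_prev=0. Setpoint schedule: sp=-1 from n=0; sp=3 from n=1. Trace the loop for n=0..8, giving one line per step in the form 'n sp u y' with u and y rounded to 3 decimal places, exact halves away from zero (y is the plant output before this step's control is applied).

(exact arithmetic carried between steps; '≈' marks a value shown rounded to 6 d.p. or computed from one; I and e_prev carry over from the previous line; the table rounds u and y to 3 d.p., halves away from zero)
n=0: y=0, sp=-1, e=sp−y=-1; I=-1, D=e−e_prev=-1; u=0·(-1)+1/4·(-1)+1/2·(-1)=-0.75; next y=1/2·0+1/2·(-0.75)=-0.375
n=1: y=-0.375, sp=3, e=sp−y=3.375; I=2.375, D=e−e_prev=4.375; u=0·3.375+1/4·2.375+1/2·4.375=2.78125; next y=1/2·(-0.375)+1/2·2.78125=1.203125
n=2: y=1.203125, sp=3, e=sp−y=1.796875; I=4.171875, D=e−e_prev=-1.578125; u=0·1.796875+1/4·4.171875+1/2·(-1.578125)≈0.253906; next y=1/2·1.203125+1/2·0.253906≈0.728516
n=3: y≈0.728516, sp=3, e=sp−y≈2.271484; I≈6.443359, D=e−e_prev≈0.474609; u=0·2.271484+1/4·6.443359+1/2·0.474609≈1.848145; next y=1/2·0.728516+1/2·1.848145≈1.288330
n=4: y≈1.288330, sp=3, e=sp−y≈1.711670; I≈8.155029, D=e−e_prev≈-0.559814; u=0·1.711670+1/4·8.155029+1/2·(-0.559814)≈1.758850; next y=1/2·1.288330+1/2·1.758850≈1.523590
n=5: y≈1.523590, sp=3, e=sp−y≈1.476410; I≈9.631439, D=e−e_prev≈-0.235260; u=0·1.476410+1/4·9.631439+1/2·(-0.235260)≈2.290230; next y=1/2·1.523590+1/2·2.290230≈1.906910
n=6: y≈1.906910, sp=3, e=sp−y≈1.093090; I≈10.724529, D=e−e_prev≈-0.383320; u=0·1.093090+1/4·10.724529+1/2·(-0.383320)≈2.489472; next y=1/2·1.906910+1/2·2.489472≈2.198191
n=7: y≈2.198191, sp=3, e=sp−y≈0.801809; I≈11.526338, D=e−e_prev≈-0.291281; u=0·0.801809+1/4·11.526338+1/2·(-0.291281)≈2.735944; next y=1/2·2.198191+1/2·2.735944≈2.467068
n=8: y≈2.467068, sp=3, e=sp−y≈0.532932; I≈12.059271, D=e−e_prev≈-0.268876; u=0·0.532932+1/4·12.059271+1/2·(-0.268876)≈2.880379; next y=1/2·2.467068+1/2·2.880379≈2.673723

0 -1 -0.750 0.000
1 3 2.781 -0.375
2 3 0.254 1.203
3 3 1.848 0.729
4 3 1.759 1.288
5 3 2.290 1.524
6 3 2.489 1.907
7 3 2.736 2.198
8 3 2.880 2.467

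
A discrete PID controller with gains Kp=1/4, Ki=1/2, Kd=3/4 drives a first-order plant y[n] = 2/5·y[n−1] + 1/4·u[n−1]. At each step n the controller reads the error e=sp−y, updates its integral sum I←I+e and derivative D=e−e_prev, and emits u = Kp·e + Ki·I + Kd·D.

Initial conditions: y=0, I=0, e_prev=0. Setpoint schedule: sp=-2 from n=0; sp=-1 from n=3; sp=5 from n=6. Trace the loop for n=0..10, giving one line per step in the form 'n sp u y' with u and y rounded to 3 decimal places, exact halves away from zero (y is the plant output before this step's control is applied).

0 -2 -3.000 0.000
1 -2 -1.375 -0.750
2 -2 -2.722 -0.644
3 -1 -1.379 -0.938
4 -1 -2.708 -0.720
5 -1 -2.317 -0.965
6 5 6.482 -0.965
7 5 1.665 1.235
8 5 5.684 0.910
9 5 6.173 1.785
10 5 7.729 2.257

(exact arithmetic carried between steps; '≈' marks a value shown rounded to 6 d.p. or computed from one; I and e_prev carry over from the previous line; the table rounds u and y to 3 d.p., halves away from zero)
n=0: y=0, sp=-2, e=sp−y=-2; I=-2, D=e−e_prev=-2; u=1/4·(-2)+1/2·(-2)+3/4·(-2)=-3; next y=2/5·0+1/4·(-3)=-0.75
n=1: y=-0.75, sp=-2, e=sp−y=-1.25; I=-3.25, D=e−e_prev=0.75; u=1/4·(-1.25)+1/2·(-3.25)+3/4·0.75=-1.375; next y=2/5·(-0.75)+1/4·(-1.375)=-0.64375
n=2: y=-0.64375, sp=-2, e=sp−y=-1.35625; I=-4.60625, D=e−e_prev=-0.10625; u=1/4·(-1.35625)+1/2·(-4.60625)+3/4·(-0.10625)=-2.721875; next y=2/5·(-0.64375)+1/4·(-2.721875)≈-0.937969
n=3: y≈-0.937969, sp=-1, e=sp−y≈-0.062031; I≈-4.668281, D=e−e_prev≈1.294219; u=1/4·(-0.062031)+1/2·(-4.668281)+3/4·1.294219≈-1.378984; next y=2/5·(-0.937969)+1/4·(-1.378984)≈-0.719934
n=4: y≈-0.719934, sp=-1, e=sp−y≈-0.280066; I≈-4.948348, D=e−e_prev≈-0.218035; u=1/4·(-0.280066)+1/2·(-4.948348)+3/4·(-0.218035)≈-2.707717; next y=2/5·(-0.719934)+1/4·(-2.707717)≈-0.964903
n=5: y≈-0.964903, sp=-1, e=sp−y≈-0.035097; I≈-4.983445, D=e−e_prev≈0.244969; u=1/4·(-0.035097)+1/2·(-4.983445)+3/4·0.244969≈-2.316770; next y=2/5·(-0.964903)+1/4·(-2.316770)≈-0.965154
n=6: y≈-0.965154, sp=5, e=sp−y≈5.965154; I≈0.981709, D=e−e_prev≈6.000251; u=1/4·5.965154+1/2·0.981709+3/4·6.000251≈6.482331; next y=2/5·(-0.965154)+1/4·6.482331≈1.234521
n=7: y≈1.234521, sp=5, e=sp−y≈3.765479; I≈4.747187, D=e−e_prev≈-2.199675; u=1/4·3.765479+1/2·4.747187+3/4·(-2.199675)≈1.665207; next y=2/5·1.234521+1/4·1.665207≈0.910110
n=8: y≈0.910110, sp=5, e=sp−y≈4.089890; I≈8.837077, D=e−e_prev≈0.324411; u=1/4·4.089890+1/2·8.837077+3/4·0.324411≈5.684319; next y=2/5·0.910110+1/4·5.684319≈1.785124
n=9: y≈1.785124, sp=5, e=sp−y≈3.214876; I≈12.051953, D=e−e_prev≈-0.875014; u=1/4·3.214876+1/2·12.051953+3/4·(-0.875014)≈6.173435; next y=2/5·1.785124+1/4·6.173435≈2.257408
n=10: y≈2.257408, sp=5, e=sp−y≈2.742592; I≈14.794545, D=e−e_prev≈-0.472284; u=1/4·2.742592+1/2·14.794545+3/4·(-0.472284)≈7.728707; next y=2/5·2.257408+1/4·7.728707≈2.835140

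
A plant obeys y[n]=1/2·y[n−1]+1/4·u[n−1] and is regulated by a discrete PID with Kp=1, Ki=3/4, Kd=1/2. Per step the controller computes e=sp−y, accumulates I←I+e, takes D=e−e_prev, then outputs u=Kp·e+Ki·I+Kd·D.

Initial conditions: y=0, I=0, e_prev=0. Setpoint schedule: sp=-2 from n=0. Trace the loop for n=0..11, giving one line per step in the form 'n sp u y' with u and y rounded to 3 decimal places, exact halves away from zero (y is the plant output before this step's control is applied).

0 -2 -4.500 0.000
1 -2 -2.469 -1.125
2 -2 -3.564 -1.180
3 -2 -3.529 -1.481
4 -2 -3.750 -1.623
5 -2 -3.820 -1.749
6 -2 -3.890 -1.829
7 -2 -3.928 -1.887
8 -2 -3.955 -1.926
9 -2 -3.972 -1.952
10 -2 -3.983 -1.969
11 -2 -3.989 -1.980

(exact arithmetic carried between steps; '≈' marks a value shown rounded to 6 d.p. or computed from one; I and e_prev carry over from the previous line; the table rounds u and y to 3 d.p., halves away from zero)
n=0: y=0, sp=-2, e=sp−y=-2; I=-2, D=e−e_prev=-2; u=1·(-2)+3/4·(-2)+1/2·(-2)=-4.5; next y=1/2·0+1/4·(-4.5)=-1.125
n=1: y=-1.125, sp=-2, e=sp−y=-0.875; I=-2.875, D=e−e_prev=1.125; u=1·(-0.875)+3/4·(-2.875)+1/2·1.125=-2.46875; next y=1/2·(-1.125)+1/4·(-2.46875)≈-1.179688
n=2: y≈-1.179688, sp=-2, e=sp−y≈-0.820313; I≈-3.695313, D=e−e_prev≈0.054688; u=1·(-0.820313)+3/4·(-3.695313)+1/2·0.054688≈-3.564453; next y=1/2·(-1.179688)+1/4·(-3.564453)≈-1.480957
n=3: y≈-1.480957, sp=-2, e=sp−y≈-0.519043; I≈-4.214355, D=e−e_prev≈0.301270; u=1·(-0.519043)+3/4·(-4.214355)+1/2·0.301270≈-3.529175; next y=1/2·(-1.480957)+1/4·(-3.529175)≈-1.622772
n=4: y≈-1.622772, sp=-2, e=sp−y≈-0.377228; I≈-4.591583, D=e−e_prev≈0.141815; u=1·(-0.377228)+3/4·(-4.591583)+1/2·0.141815≈-3.750008; next y=1/2·(-1.622772)+1/4·(-3.750008)≈-1.748888
n=5: y≈-1.748888, sp=-2, e=sp−y≈-0.251112; I≈-4.842695, D=e−e_prev≈0.126116; u=1·(-0.251112)+3/4·(-4.842695)+1/2·0.126116≈-3.820076; next y=1/2·(-1.748888)+1/4·(-3.820076)≈-1.829463
n=6: y≈-1.829463, sp=-2, e=sp−y≈-0.170537; I≈-5.013232, D=e−e_prev≈0.080575; u=1·(-0.170537)+3/4·(-5.013232)+1/2·0.080575≈-3.890174; next y=1/2·(-1.829463)+1/4·(-3.890174)≈-1.887275
n=7: y≈-1.887275, sp=-2, e=sp−y≈-0.112725; I≈-5.125957, D=e−e_prev≈0.057812; u=1·(-0.112725)+3/4·(-5.125957)+1/2·0.057812≈-3.928287; next y=1/2·(-1.887275)+1/4·(-3.928287)≈-1.925709
n=8: y≈-1.925709, sp=-2, e=sp−y≈-0.074291; I≈-5.200248, D=e−e_prev≈0.038434; u=1·(-0.074291)+3/4·(-5.200248)+1/2·0.038434≈-3.955260; next y=1/2·(-1.925709)+1/4·(-3.955260)≈-1.951670
n=9: y≈-1.951670, sp=-2, e=sp−y≈-0.048330; I≈-5.248579, D=e−e_prev≈0.025960; u=1·(-0.048330)+3/4·(-5.248579)+1/2·0.025960≈-3.971784; next y=1/2·(-1.951670)+1/4·(-3.971784)≈-1.968781
n=10: y≈-1.968781, sp=-2, e=sp−y≈-0.031219; I≈-5.279798, D=e−e_prev≈0.017111; u=1·(-0.031219)+3/4·(-5.279798)+1/2·0.017111≈-3.982512; next y=1/2·(-1.968781)+1/4·(-3.982512)≈-1.980018
n=11: y≈-1.980018, sp=-2, e=sp−y≈-0.019982; I≈-5.299779, D=e−e_prev≈0.011238; u=1·(-0.019982)+3/4·(-5.299779)+1/2·0.011238≈-3.989197; next y=1/2·(-1.980018)+1/4·(-3.989197)≈-1.987309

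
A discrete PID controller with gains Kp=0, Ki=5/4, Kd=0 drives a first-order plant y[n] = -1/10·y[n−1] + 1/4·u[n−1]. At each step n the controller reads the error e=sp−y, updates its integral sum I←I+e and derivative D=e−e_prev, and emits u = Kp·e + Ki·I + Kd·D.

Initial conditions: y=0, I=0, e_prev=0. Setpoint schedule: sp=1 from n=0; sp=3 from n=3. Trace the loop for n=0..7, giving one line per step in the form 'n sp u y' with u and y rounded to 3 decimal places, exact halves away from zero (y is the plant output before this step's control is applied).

0 1 1.250 0.000
1 1 2.109 0.313
2 1 2.739 0.496
3 3 5.695 0.635
4 3 7.745 1.360
5 3 9.245 1.800
6 3 10.331 2.131
7 3 11.119 2.370

(exact arithmetic carried between steps; '≈' marks a value shown rounded to 6 d.p. or computed from one; I and e_prev carry over from the previous line; the table rounds u and y to 3 d.p., halves away from zero)
n=0: y=0, sp=1, e=sp−y=1; I=1, D=e−e_prev=1; u=0·1+5/4·1+0·1=1.25; next y=-1/10·0+1/4·1.25=0.3125
n=1: y=0.3125, sp=1, e=sp−y=0.6875; I=1.6875, D=e−e_prev=-0.3125; u=0·0.6875+5/4·1.6875+0·(-0.3125)=2.109375; next y=-1/10·0.3125+1/4·2.109375≈0.496094
n=2: y≈0.496094, sp=1, e=sp−y≈0.503906; I≈2.191406, D=e−e_prev≈-0.183594; u=0·0.503906+5/4·2.191406+0·(-0.183594)≈2.739258; next y=-1/10·0.496094+1/4·2.739258≈0.635205
n=3: y≈0.635205, sp=3, e=sp−y≈2.364795; I≈4.556201, D=e−e_prev≈1.860889; u=0·2.364795+5/4·4.556201+0·1.860889≈5.695251; next y=-1/10·0.635205+1/4·5.695251≈1.360292
n=4: y≈1.360292, sp=3, e=sp−y≈1.639708; I≈6.195909, D=e−e_prev≈-0.725087; u=0·1.639708+5/4·6.195909+0·(-0.725087)≈7.744886; next y=-1/10·1.360292+1/4·7.744886≈1.800192
n=5: y≈1.800192, sp=3, e=sp−y≈1.199808; I≈7.395717, D=e−e_prev≈-0.439900; u=0·1.199808+5/4·7.395717+0·(-0.439900)≈9.244646; next y=-1/10·1.800192+1/4·9.244646≈2.131142
n=6: y≈2.131142, sp=3, e=sp−y≈0.868858; I≈8.264574, D=e−e_prev≈-0.330950; u=0·0.868858+5/4·8.264574+0·(-0.330950)≈10.330718; next y=-1/10·2.131142+1/4·10.330718≈2.369565
n=7: y≈2.369565, sp=3, e=sp−y≈0.630435; I≈8.895009, D=e−e_prev≈-0.238423; u=0·0.630435+5/4·8.895009+0·(-0.238423)≈11.118761; next y=-1/10·2.369565+1/4·11.118761≈2.542734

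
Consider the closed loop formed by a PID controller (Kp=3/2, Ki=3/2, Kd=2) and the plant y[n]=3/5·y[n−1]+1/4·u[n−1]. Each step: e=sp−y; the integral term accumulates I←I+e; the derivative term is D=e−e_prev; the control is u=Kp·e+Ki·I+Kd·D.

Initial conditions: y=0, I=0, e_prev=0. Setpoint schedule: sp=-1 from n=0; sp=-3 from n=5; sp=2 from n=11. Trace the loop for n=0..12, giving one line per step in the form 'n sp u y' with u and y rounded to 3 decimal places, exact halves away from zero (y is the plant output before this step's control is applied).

0 -1 -5.000 0.000
1 -1 1.750 -1.250
2 -1 -5.063 -0.313
3 -1 1.484 -1.453
4 -1 -4.879 -0.501
5 -3 -8.626 -1.520
6 -3 -1.142 -3.069
7 -3 -8.846 -2.127
8 -3 -1.468 -3.487
9 -3 -8.598 -2.460
10 -3 -1.524 -3.625
11 2 16.737 -2.556
12 2 -10.324 2.651

(exact arithmetic carried between steps; '≈' marks a value shown rounded to 6 d.p. or computed from one; I and e_prev carry over from the previous line; the table rounds u and y to 3 d.p., halves away from zero)
n=0: y=0, sp=-1, e=sp−y=-1; I=-1, D=e−e_prev=-1; u=3/2·(-1)+3/2·(-1)+2·(-1)=-5; next y=3/5·0+1/4·(-5)=-1.25
n=1: y=-1.25, sp=-1, e=sp−y=0.25; I=-0.75, D=e−e_prev=1.25; u=3/2·0.25+3/2·(-0.75)+2·1.25=1.75; next y=3/5·(-1.25)+1/4·1.75=-0.3125
n=2: y=-0.3125, sp=-1, e=sp−y=-0.6875; I=-1.4375, D=e−e_prev=-0.9375; u=3/2·(-0.6875)+3/2·(-1.4375)+2·(-0.9375)=-5.0625; next y=3/5·(-0.3125)+1/4·(-5.0625)=-1.453125
n=3: y=-1.453125, sp=-1, e=sp−y=0.453125; I=-0.984375, D=e−e_prev=1.140625; u=3/2·0.453125+3/2·(-0.984375)+2·1.140625=1.484375; next y=3/5·(-1.453125)+1/4·1.484375≈-0.500781
n=4: y≈-0.500781, sp=-1, e=sp−y≈-0.499219; I≈-1.483594, D=e−e_prev≈-0.952344; u=3/2·(-0.499219)+3/2·(-1.483594)+2·(-0.952344)≈-4.878906; next y=3/5·(-0.500781)+1/4·(-4.878906)≈-1.520195
n=5: y≈-1.520195, sp=-3, e=sp−y≈-1.479805; I≈-2.963398, D=e−e_prev≈-0.980586; u=3/2·(-1.479805)+3/2·(-2.963398)+2·(-0.980586)≈-8.625977; next y=3/5·(-1.520195)+1/4·(-8.625977)≈-3.068611
n=6: y≈-3.068611, sp=-3, e=sp−y≈0.068611; I≈-2.894787, D=e−e_prev≈1.548416; u=3/2·0.068611+3/2·(-2.894787)+2·1.548416≈-1.142432; next y=3/5·(-3.068611)+1/4·(-1.142432)≈-2.126775
n=7: y≈-2.126775, sp=-3, e=sp−y≈-0.873225; I≈-3.768012, D=e−e_prev≈-0.941837; u=3/2·(-0.873225)+3/2·(-3.768012)+2·(-0.941837)≈-8.845530; next y=3/5·(-2.126775)+1/4·(-8.845530)≈-3.487447
n=8: y≈-3.487447, sp=-3, e=sp−y≈0.487447; I≈-3.280565, D=e−e_prev≈1.360673; u=3/2·0.487447+3/2·(-3.280565)+2·1.360673≈-1.468332; next y=3/5·(-3.487447)+1/4·(-1.468332)≈-2.459551
n=9: y≈-2.459551, sp=-3, e=sp−y≈-0.540449; I≈-3.821014, D=e−e_prev≈-1.027896; u=3/2·(-0.540449)+3/2·(-3.821014)+2·(-1.027896)≈-8.597986; next y=3/5·(-2.459551)+1/4·(-8.597986)≈-3.625227
n=10: y≈-3.625227, sp=-3, e=sp−y≈0.625227; I≈-3.195787, D=e−e_prev≈1.165676; u=3/2·0.625227+3/2·(-3.195787)+2·1.165676≈-1.524487; next y=3/5·(-3.625227)+1/4·(-1.524487)≈-2.556258
n=11: y≈-2.556258, sp=2, e=sp−y≈4.556258; I≈1.360472, D=e−e_prev≈3.931031; u=3/2·4.556258+3/2·1.360472+2·3.931031≈16.737156; next y=3/5·(-2.556258)+1/4·16.737156≈2.650534
n=12: y≈2.650534, sp=2, e=sp−y≈-0.650534; I≈0.709937, D=e−e_prev≈-5.206792; u=3/2·(-0.650534)+3/2·0.709937+2·(-5.206792)≈-10.324480; next y=3/5·2.650534+1/4·(-10.324480)≈-0.990799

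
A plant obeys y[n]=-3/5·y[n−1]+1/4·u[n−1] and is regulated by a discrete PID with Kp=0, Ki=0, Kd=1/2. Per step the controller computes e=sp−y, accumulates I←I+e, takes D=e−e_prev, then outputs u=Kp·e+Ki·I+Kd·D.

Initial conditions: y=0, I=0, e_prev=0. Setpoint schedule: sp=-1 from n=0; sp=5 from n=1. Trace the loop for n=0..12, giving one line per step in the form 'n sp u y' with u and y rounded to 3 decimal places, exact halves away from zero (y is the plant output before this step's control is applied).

(exact arithmetic carried between steps; '≈' marks a value shown rounded to 6 d.p. or computed from one; I and e_prev carry over from the previous line; the table rounds u and y to 3 d.p., halves away from zero)
n=0: y=0, sp=-1, e=sp−y=-1; I=-1, D=e−e_prev=-1; u=0·(-1)+0·(-1)+1/2·(-1)=-0.5; next y=-3/5·0+1/4·(-0.5)=-0.125
n=1: y=-0.125, sp=5, e=sp−y=5.125; I=4.125, D=e−e_prev=6.125; u=0·5.125+0·4.125+1/2·6.125=3.0625; next y=-3/5·(-0.125)+1/4·3.0625=0.840625
n=2: y=0.840625, sp=5, e=sp−y=4.159375; I=8.284375, D=e−e_prev=-0.965625; u=0·4.159375+0·8.284375+1/2·(-0.965625)≈-0.482813; next y=-3/5·0.840625+1/4·(-0.482813)≈-0.625078
n=3: y≈-0.625078, sp=5, e=sp−y≈5.625078; I≈13.909453, D=e−e_prev≈1.465703; u=0·5.625078+0·13.909453+1/2·1.465703≈0.732852; next y=-3/5·(-0.625078)+1/4·0.732852≈0.558260
n=4: y≈0.558260, sp=5, e=sp−y≈4.441740; I≈18.351193, D=e−e_prev≈-1.183338; u=0·4.441740+0·18.351193+1/2·(-1.183338)≈-0.591669; next y=-3/5·0.558260+1/4·(-0.591669)≈-0.482873
n=5: y≈-0.482873, sp=5, e=sp−y≈5.482873; I≈23.834066, D=e−e_prev≈1.041133; u=0·5.482873+0·23.834066+1/2·1.041133≈0.520566; next y=-3/5·(-0.482873)+1/4·0.520566≈0.419865
n=6: y≈0.419865, sp=5, e=sp−y≈4.580135; I≈28.414201, D=e−e_prev≈-0.902739; u=0·4.580135+0·28.414201+1/2·(-0.902739)≈-0.451369; next y=-3/5·0.419865+1/4·(-0.451369)≈-0.364762
n=7: y≈-0.364762, sp=5, e=sp−y≈5.364762; I≈33.778963, D=e−e_prev≈0.784627; u=0·5.364762+0·33.778963+1/2·0.784627≈0.392314; next y=-3/5·(-0.364762)+1/4·0.392314≈0.316935
n=8: y≈0.316935, sp=5, e=sp−y≈4.683065; I≈38.462027, D=e−e_prev≈-0.681697; u=0·4.683065+0·38.462027+1/2·(-0.681697)≈-0.340848; next y=-3/5·0.316935+1/4·(-0.340848)≈-0.275373
n=9: y≈-0.275373, sp=5, e=sp−y≈5.275373; I≈43.737401, D=e−e_prev≈0.592309; u=0·5.275373+0·43.737401+1/2·0.592309≈0.296154; next y=-3/5·(-0.275373)+1/4·0.296154≈0.239263
n=10: y≈0.239263, sp=5, e=sp−y≈4.760737; I≈48.498138, D=e−e_prev≈-0.514636; u=0·4.760737+0·48.498138+1/2·(-0.514636)≈-0.257318; next y=-3/5·0.239263+1/4·(-0.257318)≈-0.207887
n=11: y≈-0.207887, sp=5, e=sp−y≈5.207887; I≈53.706025, D=e−e_prev≈0.447150; u=0·5.207887+0·53.706025+1/2·0.447150≈0.223575; next y=-3/5·(-0.207887)+1/4·0.223575≈0.180626
n=12: y≈0.180626, sp=5, e=sp−y≈4.819374; I≈58.525399, D=e−e_prev≈-0.388513; u=0·4.819374+0·58.525399+1/2·(-0.388513)≈-0.194256; next y=-3/5·0.180626+1/4·(-0.194256)≈-0.156940

0 -1 -0.500 0.000
1 5 3.063 -0.125
2 5 -0.483 0.841
3 5 0.733 -0.625
4 5 -0.592 0.558
5 5 0.521 -0.483
6 5 -0.451 0.420
7 5 0.392 -0.365
8 5 -0.341 0.317
9 5 0.296 -0.275
10 5 -0.257 0.239
11 5 0.224 -0.208
12 5 -0.194 0.181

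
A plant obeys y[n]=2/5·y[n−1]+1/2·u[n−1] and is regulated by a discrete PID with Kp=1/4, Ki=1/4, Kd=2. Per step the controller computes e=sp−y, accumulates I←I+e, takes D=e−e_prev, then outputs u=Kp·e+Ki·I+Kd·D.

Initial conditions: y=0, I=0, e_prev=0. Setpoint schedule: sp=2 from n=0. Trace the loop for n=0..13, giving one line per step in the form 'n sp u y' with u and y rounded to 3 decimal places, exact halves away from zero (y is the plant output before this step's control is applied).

(exact arithmetic carried between steps; '≈' marks a value shown rounded to 6 d.p. or computed from one; I and e_prev carry over from the previous line; the table rounds u and y to 3 d.p., halves away from zero)
n=0: y=0, sp=2, e=sp−y=2; I=2, D=e−e_prev=2; u=1/4·2+1/4·2+2·2=5; next y=2/5·0+1/2·5=2.5
n=1: y=2.5, sp=2, e=sp−y=-0.5; I=1.5, D=e−e_prev=-2.5; u=1/4·(-0.5)+1/4·1.5+2·(-2.5)=-4.75; next y=2/5·2.5+1/2·(-4.75)=-1.375
n=2: y=-1.375, sp=2, e=sp−y=3.375; I=4.875, D=e−e_prev=3.875; u=1/4·3.375+1/4·4.875+2·3.875=9.8125; next y=2/5·(-1.375)+1/2·9.8125=4.35625
n=3: y=4.35625, sp=2, e=sp−y=-2.35625; I=2.51875, D=e−e_prev=-5.73125; u=1/4·(-2.35625)+1/4·2.51875+2·(-5.73125)=-11.421875; next y=2/5·4.35625+1/2·(-11.421875)≈-3.968438
n=4: y≈-3.968438, sp=2, e=sp−y≈5.968438; I≈8.487188, D=e−e_prev≈8.324688; u=1/4·5.968438+1/4·8.487188+2·8.324688≈20.263281; next y=2/5·(-3.968438)+1/2·20.263281≈8.544266
n=5: y≈8.544266, sp=2, e=sp−y≈-6.544266; I≈1.942922, D=e−e_prev≈-12.512703; u=1/4·(-6.544266)+1/4·1.942922+2·(-12.512703)≈-26.175742; next y=2/5·8.544266+1/2·(-26.175742)≈-9.670165
n=6: y≈-9.670165, sp=2, e=sp−y≈11.670165; I≈13.613087, D=e−e_prev≈18.214430; u=1/4·11.670165+1/4·13.613087+2·18.214430≈42.749674; next y=2/5·(-9.670165)+1/2·42.749674≈17.506771
n=7: y≈17.506771, sp=2, e=sp−y≈-15.506771; I≈-1.893684, D=e−e_prev≈-27.176936; u=1/4·(-15.506771)+1/4·(-1.893684)+2·(-27.176936)≈-58.703985; next y=2/5·17.506771+1/2·(-58.703985)≈-22.349284
n=8: y≈-22.349284, sp=2, e=sp−y≈24.349284; I≈22.455600, D=e−e_prev≈39.856055; u=1/4·24.349284+1/4·22.455600+2·39.856055≈91.413332; next y=2/5·(-22.349284)+1/2·91.413332≈36.766952
n=9: y≈36.766952, sp=2, e=sp−y≈-34.766952; I≈-12.311352, D=e−e_prev≈-59.116236; u=1/4·(-34.766952)+1/4·(-12.311352)+2·(-59.116236)≈-130.002049; next y=2/5·36.766952+1/2·(-130.002049)≈-50.294244
n=10: y≈-50.294244, sp=2, e=sp−y≈52.294244; I≈39.982892, D=e−e_prev≈87.061196; u=1/4·52.294244+1/4·39.982892+2·87.061196≈197.191675; next y=2/5·(-50.294244)+1/2·197.191675≈78.478140
n=11: y≈78.478140, sp=2, e=sp−y≈-76.478140; I≈-36.495249, D=e−e_prev≈-128.772384; u=1/4·(-76.478140)+1/4·(-36.495249)+2·(-128.772384)≈-285.788115; next y=2/5·78.478140+1/2·(-285.788115)≈-111.502801
n=12: y≈-111.502801, sp=2, e=sp−y≈113.502801; I≈77.007553, D=e−e_prev≈189.980942; u=1/4·113.502801+1/4·77.007553+2·189.980942≈427.589472; next y=2/5·(-111.502801)+1/2·427.589472≈169.193615
n=13: y≈169.193615, sp=2, e=sp−y≈-167.193615; I≈-90.186063, D=e−e_prev≈-280.696417; u=1/4·(-167.193615)+1/4·(-90.186063)+2·(-280.696417)≈-625.737753; next y=2/5·169.193615+1/2·(-625.737753)≈-245.191430

0 2 5.000 0.000
1 2 -4.750 2.500
2 2 9.813 -1.375
3 2 -11.422 4.356
4 2 20.263 -3.968
5 2 -26.176 8.544
6 2 42.750 -9.670
7 2 -58.704 17.507
8 2 91.413 -22.349
9 2 -130.002 36.767
10 2 197.192 -50.294
11 2 -285.788 78.478
12 2 427.589 -111.503
13 2 -625.738 169.194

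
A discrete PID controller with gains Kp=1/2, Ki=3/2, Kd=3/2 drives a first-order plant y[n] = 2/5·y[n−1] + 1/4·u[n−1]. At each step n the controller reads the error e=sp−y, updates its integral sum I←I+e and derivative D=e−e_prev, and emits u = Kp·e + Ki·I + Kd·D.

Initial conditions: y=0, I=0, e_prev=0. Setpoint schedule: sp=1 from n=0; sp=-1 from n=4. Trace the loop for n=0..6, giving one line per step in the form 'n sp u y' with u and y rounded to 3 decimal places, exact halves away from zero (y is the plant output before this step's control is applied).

(exact arithmetic carried between steps; '≈' marks a value shown rounded to 6 d.p. or computed from one; I and e_prev carry over from the previous line; the table rounds u and y to 3 d.p., halves away from zero)
n=0: y=0, sp=1, e=sp−y=1; I=1, D=e−e_prev=1; u=1/2·1+3/2·1+3/2·1=3.5; next y=2/5·0+1/4·3.5=0.875
n=1: y=0.875, sp=1, e=sp−y=0.125; I=1.125, D=e−e_prev=-0.875; u=1/2·0.125+3/2·1.125+3/2·(-0.875)=0.4375; next y=2/5·0.875+1/4·0.4375=0.459375
n=2: y=0.459375, sp=1, e=sp−y=0.540625; I=1.665625, D=e−e_prev=0.415625; u=1/2·0.540625+3/2·1.665625+3/2·0.415625≈3.392188; next y=2/5·0.459375+1/4·3.392188≈1.031797
n=3: y≈1.031797, sp=1, e=sp−y≈-0.031797; I≈1.633828, D=e−e_prev≈-0.572422; u=1/2·(-0.031797)+3/2·1.633828+3/2·(-0.572422)≈1.576211; next y=2/5·1.031797+1/4·1.576211≈0.806771
n=4: y≈0.806771, sp=-1, e=sp−y≈-1.806771; I≈-0.172943, D=e−e_prev≈-1.774975; u=1/2·(-1.806771)+3/2·(-0.172943)+3/2·(-1.774975)≈-3.825263; next y=2/5·0.806771+1/4·(-3.825263)≈-0.633607
n=5: y≈-0.633607, sp=-1, e=sp−y≈-0.366393; I≈-0.539336, D=e−e_prev≈1.440379; u=1/2·(-0.366393)+3/2·(-0.539336)+3/2·1.440379≈1.168367; next y=2/5·(-0.633607)+1/4·1.168367≈0.038649
n=6: y≈0.038649, sp=-1, e=sp−y≈-1.038649; I≈-1.577985, D=e−e_prev≈-0.672256; u=1/2·(-1.038649)+3/2·(-1.577985)+3/2·(-0.672256)≈-3.894686; next y=2/5·0.038649+1/4·(-3.894686)≈-0.958212

0 1 3.500 0.000
1 1 0.438 0.875
2 1 3.392 0.459
3 1 1.576 1.032
4 -1 -3.825 0.807
5 -1 1.168 -0.634
6 -1 -3.895 0.039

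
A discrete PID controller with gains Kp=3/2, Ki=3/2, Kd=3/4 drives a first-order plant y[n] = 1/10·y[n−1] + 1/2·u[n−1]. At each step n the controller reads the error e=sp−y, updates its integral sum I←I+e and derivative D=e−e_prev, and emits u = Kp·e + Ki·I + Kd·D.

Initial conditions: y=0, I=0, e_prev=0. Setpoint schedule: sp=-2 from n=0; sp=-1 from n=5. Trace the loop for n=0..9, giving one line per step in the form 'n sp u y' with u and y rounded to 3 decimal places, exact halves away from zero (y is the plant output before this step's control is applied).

0 -2 -7.500 0.000
1 -2 5.063 -3.750
2 -2 -17.273 2.156
3 -2 20.587 -8.421
4 -2 -44.736 9.451
5 -1 71.020 -21.423
6 -1 -127.716 33.368
7 -1 213.908 -60.521
8 -1 -372.564 100.902
9 -1 634.752 -176.192

(exact arithmetic carried between steps; '≈' marks a value shown rounded to 6 d.p. or computed from one; I and e_prev carry over from the previous line; the table rounds u and y to 3 d.p., halves away from zero)
n=0: y=0, sp=-2, e=sp−y=-2; I=-2, D=e−e_prev=-2; u=3/2·(-2)+3/2·(-2)+3/4·(-2)=-7.5; next y=1/10·0+1/2·(-7.5)=-3.75
n=1: y=-3.75, sp=-2, e=sp−y=1.75; I=-0.25, D=e−e_prev=3.75; u=3/2·1.75+3/2·(-0.25)+3/4·3.75=5.0625; next y=1/10·(-3.75)+1/2·5.0625=2.15625
n=2: y=2.15625, sp=-2, e=sp−y=-4.15625; I=-4.40625, D=e−e_prev=-5.90625; u=3/2·(-4.15625)+3/2·(-4.40625)+3/4·(-5.90625)≈-17.273438; next y=1/10·2.15625+1/2·(-17.273438)≈-8.421094
n=3: y≈-8.421094, sp=-2, e=sp−y≈6.421094; I≈2.014844, D=e−e_prev≈10.577344; u=3/2·6.421094+3/2·2.014844+3/4·10.577344≈20.586914; next y=1/10·(-8.421094)+1/2·20.586914≈9.451348
n=4: y≈9.451348, sp=-2, e=sp−y≈-11.451348; I≈-9.436504, D=e−e_prev≈-17.872441; u=3/2·(-11.451348)+3/2·(-9.436504)+3/4·(-17.872441)≈-44.736108; next y=1/10·9.451348+1/2·(-44.736108)≈-21.422919
n=5: y≈-21.422919, sp=-1, e=sp−y≈20.422919; I≈10.986416, D=e−e_prev≈31.874267; u=3/2·20.422919+3/2·10.986416+3/4·31.874267≈71.019703; next y=1/10·(-21.422919)+1/2·71.019703≈33.367559
n=6: y≈33.367559, sp=-1, e=sp−y≈-34.367559; I≈-23.381144, D=e−e_prev≈-54.790479; u=3/2·(-34.367559)+3/2·(-23.381144)+3/4·(-54.790479)≈-127.715914; next y=1/10·33.367559+1/2·(-127.715914)≈-60.521201
n=7: y≈-60.521201, sp=-1, e=sp−y≈59.521201; I≈36.140057, D=e−e_prev≈93.888761; u=3/2·59.521201+3/2·36.140057+3/4·93.888761≈213.908458; next y=1/10·(-60.521201)+1/2·213.908458≈100.902109
n=8: y≈100.902109, sp=-1, e=sp−y≈-101.902109; I≈-65.762052, D=e−e_prev≈-161.423310; u=3/2·(-101.902109)+3/2·(-65.762052)+3/4·(-161.423310)≈-372.563723; next y=1/10·100.902109+1/2·(-372.563723)≈-176.191651
n=9: y≈-176.191651, sp=-1, e=sp−y≈175.191651; I≈109.429599, D=e−e_prev≈277.093760; u=3/2·175.191651+3/2·109.429599+3/4·277.093760≈634.752195; next y=1/10·(-176.191651)+1/2·634.752195≈299.756932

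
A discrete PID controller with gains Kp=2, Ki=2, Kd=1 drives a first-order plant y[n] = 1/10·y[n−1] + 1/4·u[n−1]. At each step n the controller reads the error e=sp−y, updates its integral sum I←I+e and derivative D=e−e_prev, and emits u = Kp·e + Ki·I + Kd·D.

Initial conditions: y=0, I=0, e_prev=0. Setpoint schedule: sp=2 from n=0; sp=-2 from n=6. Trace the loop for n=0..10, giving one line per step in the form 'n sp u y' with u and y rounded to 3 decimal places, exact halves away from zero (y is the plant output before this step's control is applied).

0 2 10.000 0.000
1 2 -0.500 2.500
2 2 12.875 0.125
3 2 -1.281 3.231
4 2 15.505 0.003
5 2 -3.098 3.876
6 -2 -1.661 -0.387
7 -2 -4.815 -0.454
8 -2 -3.998 -1.249
9 -2 -6.918 -1.124
10 -2 -4.957 -1.842

(exact arithmetic carried between steps; '≈' marks a value shown rounded to 6 d.p. or computed from one; I and e_prev carry over from the previous line; the table rounds u and y to 3 d.p., halves away from zero)
n=0: y=0, sp=2, e=sp−y=2; I=2, D=e−e_prev=2; u=2·2+2·2+1·2=10; next y=1/10·0+1/4·10=2.5
n=1: y=2.5, sp=2, e=sp−y=-0.5; I=1.5, D=e−e_prev=-2.5; u=2·(-0.5)+2·1.5+1·(-2.5)=-0.5; next y=1/10·2.5+1/4·(-0.5)=0.125
n=2: y=0.125, sp=2, e=sp−y=1.875; I=3.375, D=e−e_prev=2.375; u=2·1.875+2·3.375+1·2.375=12.875; next y=1/10·0.125+1/4·12.875=3.23125
n=3: y=3.23125, sp=2, e=sp−y=-1.23125; I=2.14375, D=e−e_prev=-3.10625; u=2·(-1.23125)+2·2.14375+1·(-3.10625)=-1.28125; next y=1/10·3.23125+1/4·(-1.28125)≈0.002813
n=4: y≈0.002813, sp=2, e=sp−y≈1.997188; I≈4.140938, D=e−e_prev≈3.228438; u=2·1.997188+2·4.140938+1·3.228438≈15.504688; next y=1/10·0.002813+1/4·15.504688≈3.876453
n=5: y≈3.876453, sp=2, e=sp−y≈-1.876453; I≈2.264484, D=e−e_prev≈-3.873641; u=2·(-1.876453)+2·2.264484+1·(-3.873641)≈-3.097578; next y=1/10·3.876453+1/4·(-3.097578)≈-0.386749
n=6: y≈-0.386749, sp=-2, e=sp−y≈-1.613251; I≈0.651234, D=e−e_prev≈0.263202; u=2·(-1.613251)+2·0.651234+1·0.263202≈-1.660832; next y=1/10·(-0.386749)+1/4·(-1.660832)≈-0.453883
n=7: y≈-0.453883, sp=-2, e=sp−y≈-1.546117; I≈-0.894883, D=e−e_prev≈0.067134; u=2·(-1.546117)+2·(-0.894883)+1·0.067134≈-4.814867; next y=1/10·(-0.453883)+1/4·(-4.814867)≈-1.249105
n=8: y≈-1.249105, sp=-2, e=sp−y≈-0.750895; I≈-1.645778, D=e−e_prev≈0.795222; u=2·(-0.750895)+2·(-1.645778)+1·0.795222≈-3.998124; next y=1/10·(-1.249105)+1/4·(-3.998124)≈-1.124442
n=9: y≈-1.124442, sp=-2, e=sp−y≈-0.875558; I≈-2.521337, D=e−e_prev≈-0.124664; u=2·(-0.875558)+2·(-2.521337)+1·(-0.124664)≈-6.918454; next y=1/10·(-1.124442)+1/4·(-6.918454)≈-1.842058
n=10: y≈-1.842058, sp=-2, e=sp−y≈-0.157942; I≈-2.679279, D=e−e_prev≈0.717616; u=2·(-0.157942)+2·(-2.679279)+1·0.717616≈-4.956827; next y=1/10·(-1.842058)+1/4·(-4.956827)≈-1.423412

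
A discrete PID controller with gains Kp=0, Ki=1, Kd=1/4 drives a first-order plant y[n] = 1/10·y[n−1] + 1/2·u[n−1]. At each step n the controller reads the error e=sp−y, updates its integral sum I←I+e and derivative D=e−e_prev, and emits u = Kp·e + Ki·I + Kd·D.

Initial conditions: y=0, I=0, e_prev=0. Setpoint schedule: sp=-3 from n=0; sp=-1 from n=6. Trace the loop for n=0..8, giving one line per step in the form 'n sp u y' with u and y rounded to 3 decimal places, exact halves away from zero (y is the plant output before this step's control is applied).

0 -3 -3.750 0.000
1 -3 -3.656 -1.875
2 -3 -5.074 -2.016
3 -3 -5.190 -2.739
4 -3 -5.469 -2.869
5 -3 -5.442 -3.022
6 -1 -2.957 -3.023
7 -1 -2.987 -1.781
8 -1 -2.032 -1.672

(exact arithmetic carried between steps; '≈' marks a value shown rounded to 6 d.p. or computed from one; I and e_prev carry over from the previous line; the table rounds u and y to 3 d.p., halves away from zero)
n=0: y=0, sp=-3, e=sp−y=-3; I=-3, D=e−e_prev=-3; u=0·(-3)+1·(-3)+1/4·(-3)=-3.75; next y=1/10·0+1/2·(-3.75)=-1.875
n=1: y=-1.875, sp=-3, e=sp−y=-1.125; I=-4.125, D=e−e_prev=1.875; u=0·(-1.125)+1·(-4.125)+1/4·1.875=-3.65625; next y=1/10·(-1.875)+1/2·(-3.65625)=-2.015625
n=2: y=-2.015625, sp=-3, e=sp−y=-0.984375; I=-5.109375, D=e−e_prev=0.140625; u=0·(-0.984375)+1·(-5.109375)+1/4·0.140625≈-5.074219; next y=1/10·(-2.015625)+1/2·(-5.074219)≈-2.738672
n=3: y≈-2.738672, sp=-3, e=sp−y≈-0.261328; I≈-5.370703, D=e−e_prev≈0.723047; u=0·(-0.261328)+1·(-5.370703)+1/4·0.723047≈-5.189941; next y=1/10·(-2.738672)+1/2·(-5.189941)≈-2.868838
n=4: y≈-2.868838, sp=-3, e=sp−y≈-0.131162; I≈-5.501865, D=e−e_prev≈0.130166; u=0·(-0.131162)+1·(-5.501865)+1/4·0.130166≈-5.469324; next y=1/10·(-2.868838)+1/2·(-5.469324)≈-3.021546
n=5: y≈-3.021546, sp=-3, e=sp−y≈0.021546; I≈-5.480320, D=e−e_prev≈0.152708; u=0·0.021546+1·(-5.480320)+1/4·0.152708≈-5.442143; next y=1/10·(-3.021546)+1/2·(-5.442143)≈-3.023226
n=6: y≈-3.023226, sp=-1, e=sp−y≈2.023226; I≈-3.457094, D=e−e_prev≈2.001680; u=0·2.023226+1·(-3.457094)+1/4·2.001680≈-2.956674; next y=1/10·(-3.023226)+1/2·(-2.956674)≈-1.780659
n=7: y≈-1.780659, sp=-1, e=sp−y≈0.780659; I≈-2.676434, D=e−e_prev≈-1.242566; u=0·0.780659+1·(-2.676434)+1/4·(-1.242566)≈-2.987076; next y=1/10·(-1.780659)+1/2·(-2.987076)≈-1.671604
n=8: y≈-1.671604, sp=-1, e=sp−y≈0.671604; I≈-2.004830, D=e−e_prev≈-0.109056; u=0·0.671604+1·(-2.004830)+1/4·(-0.109056)≈-2.032094; next y=1/10·(-1.671604)+1/2·(-2.032094)≈-1.183208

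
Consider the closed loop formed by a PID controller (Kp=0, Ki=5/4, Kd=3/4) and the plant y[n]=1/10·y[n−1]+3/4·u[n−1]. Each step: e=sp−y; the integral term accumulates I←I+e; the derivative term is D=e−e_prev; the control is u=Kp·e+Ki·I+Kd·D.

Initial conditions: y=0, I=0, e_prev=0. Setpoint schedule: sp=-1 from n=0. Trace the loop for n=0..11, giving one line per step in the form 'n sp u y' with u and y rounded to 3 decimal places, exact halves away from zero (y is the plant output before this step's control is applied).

(exact arithmetic carried between steps; '≈' marks a value shown rounded to 6 d.p. or computed from one; I and e_prev carry over from the previous line; the table rounds u and y to 3 d.p., halves away from zero)
n=0: y=0, sp=-1, e=sp−y=-1; I=-1, D=e−e_prev=-1; u=0·(-1)+5/4·(-1)+3/4·(-1)=-2; next y=1/10·0+3/4·(-2)=-1.5
n=1: y=-1.5, sp=-1, e=sp−y=0.5; I=-0.5, D=e−e_prev=1.5; u=0·0.5+5/4·(-0.5)+3/4·1.5=0.5; next y=1/10·(-1.5)+3/4·0.5=0.225
n=2: y=0.225, sp=-1, e=sp−y=-1.225; I=-1.725, D=e−e_prev=-1.725; u=0·(-1.225)+5/4·(-1.725)+3/4·(-1.725)=-3.45; next y=1/10·0.225+3/4·(-3.45)=-2.565
n=3: y=-2.565, sp=-1, e=sp−y=1.565; I=-0.16, D=e−e_prev=2.79; u=0·1.565+5/4·(-0.16)+3/4·2.79=1.8925; next y=1/10·(-2.565)+3/4·1.8925=1.162875
n=4: y=1.162875, sp=-1, e=sp−y=-2.162875; I=-2.322875, D=e−e_prev=-3.727875; u=0·(-2.162875)+5/4·(-2.322875)+3/4·(-3.727875)=-5.6995; next y=1/10·1.162875+3/4·(-5.6995)≈-4.158338
n=5: y≈-4.158338, sp=-1, e=sp−y≈3.158338; I≈0.835463, D=e−e_prev≈5.321213; u=0·3.158338+5/4·0.835463+3/4·5.321213≈5.035238; next y=1/10·(-4.158338)+3/4·5.035238≈3.360594
n=6: y≈3.360594, sp=-1, e=sp−y≈-4.360594; I≈-3.525132, D=e−e_prev≈-7.518932; u=0·(-4.360594)+5/4·(-3.525132)+3/4·(-7.518932)≈-10.045614; next y=1/10·3.360594+3/4·(-10.045614)≈-7.198151
n=7: y≈-7.198151, sp=-1, e=sp−y≈6.198151; I≈2.673019, D=e−e_prev≈10.558745; u=0·6.198151+5/4·2.673019+3/4·10.558745≈11.260333; next y=1/10·(-7.198151)+3/4·11.260333≈7.725434
n=8: y≈7.725434, sp=-1, e=sp−y≈-8.725434; I≈-6.052415, D=e−e_prev≈-14.923585; u=0·(-8.725434)+5/4·(-6.052415)+3/4·(-14.923585)≈-18.758208; next y=1/10·7.725434+3/4·(-18.758208)≈-13.296113
n=9: y≈-13.296113, sp=-1, e=sp−y≈12.296113; I≈6.243697, D=e−e_prev≈21.021547; u=0·12.296113+5/4·6.243697+3/4·21.021547≈23.570782; next y=1/10·(-13.296113)+3/4·23.570782≈16.348475
n=10: y≈16.348475, sp=-1, e=sp−y≈-17.348475; I≈-11.104778, D=e−e_prev≈-29.644588; u=0·(-17.348475)+5/4·(-11.104778)+3/4·(-29.644588)≈-36.114413; next y=1/10·16.348475+3/4·(-36.114413)≈-25.450963
n=11: y≈-25.450963, sp=-1, e=sp−y≈24.450963; I≈13.346185, D=e−e_prev≈41.799438; u=0·24.450963+5/4·13.346185+3/4·41.799438≈48.032309; next y=1/10·(-25.450963)+3/4·48.032309≈33.479136

0 -1 -2.000 0.000
1 -1 0.500 -1.500
2 -1 -3.450 0.225
3 -1 1.893 -2.565
4 -1 -5.700 1.163
5 -1 5.035 -4.158
6 -1 -10.046 3.361
7 -1 11.260 -7.198
8 -1 -18.758 7.725
9 -1 23.571 -13.296
10 -1 -36.114 16.348
11 -1 48.032 -25.451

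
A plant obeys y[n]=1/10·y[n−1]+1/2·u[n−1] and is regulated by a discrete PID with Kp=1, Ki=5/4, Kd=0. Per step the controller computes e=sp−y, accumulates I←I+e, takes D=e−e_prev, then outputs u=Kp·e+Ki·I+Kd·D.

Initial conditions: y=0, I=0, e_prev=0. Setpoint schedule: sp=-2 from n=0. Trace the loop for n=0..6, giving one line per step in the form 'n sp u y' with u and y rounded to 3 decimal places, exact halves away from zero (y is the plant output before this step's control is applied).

0 -2 -4.500 0.000
1 -2 -1.938 -2.250
2 -2 -4.002 -1.194
3 -2 -2.925 -2.120
4 -2 -3.778 -1.674
5 -2 -3.326 -2.056
6 -2 -3.678 -1.868

(exact arithmetic carried between steps; '≈' marks a value shown rounded to 6 d.p. or computed from one; I and e_prev carry over from the previous line; the table rounds u and y to 3 d.p., halves away from zero)
n=0: y=0, sp=-2, e=sp−y=-2; I=-2, D=e−e_prev=-2; u=1·(-2)+5/4·(-2)+0·(-2)=-4.5; next y=1/10·0+1/2·(-4.5)=-2.25
n=1: y=-2.25, sp=-2, e=sp−y=0.25; I=-1.75, D=e−e_prev=2.25; u=1·0.25+5/4·(-1.75)+0·2.25=-1.9375; next y=1/10·(-2.25)+1/2·(-1.9375)=-1.19375
n=2: y=-1.19375, sp=-2, e=sp−y=-0.80625; I=-2.55625, D=e−e_prev=-1.05625; u=1·(-0.80625)+5/4·(-2.55625)+0·(-1.05625)≈-4.001563; next y=1/10·(-1.19375)+1/2·(-4.001563)≈-2.120156
n=3: y≈-2.120156, sp=-2, e=sp−y≈0.120156; I≈-2.436094, D=e−e_prev≈0.926406; u=1·0.120156+5/4·(-2.436094)+0·0.926406≈-2.924961; next y=1/10·(-2.120156)+1/2·(-2.924961)≈-1.674496
n=4: y≈-1.674496, sp=-2, e=sp−y≈-0.325504; I≈-2.761598, D=e−e_prev≈-0.445660; u=1·(-0.325504)+5/4·(-2.761598)+0·(-0.445660)≈-3.777501; next y=1/10·(-1.674496)+1/2·(-3.777501)≈-2.056200
n=5: y≈-2.056200, sp=-2, e=sp−y≈0.056200; I≈-2.705398, D=e−e_prev≈0.381704; u=1·0.056200+5/4·(-2.705398)+0·0.381704≈-3.325547; next y=1/10·(-2.056200)+1/2·(-3.325547)≈-1.868393
n=6: y≈-1.868393, sp=-2, e=sp−y≈-0.131607; I≈-2.837004, D=e−e_prev≈-0.187807; u=1·(-0.131607)+5/4·(-2.837004)+0·(-0.187807)≈-3.677862; next y=1/10·(-1.868393)+1/2·(-3.677862)≈-2.025770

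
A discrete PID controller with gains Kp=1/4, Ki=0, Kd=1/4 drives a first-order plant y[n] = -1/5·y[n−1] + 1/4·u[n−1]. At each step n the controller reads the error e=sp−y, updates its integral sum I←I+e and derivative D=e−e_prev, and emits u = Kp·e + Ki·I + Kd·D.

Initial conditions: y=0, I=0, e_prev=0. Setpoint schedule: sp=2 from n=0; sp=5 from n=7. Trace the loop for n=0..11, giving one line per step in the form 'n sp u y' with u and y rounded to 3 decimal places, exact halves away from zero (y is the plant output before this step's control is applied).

0 2 1.000 0.000
1 2 0.375 0.250
2 2 0.541 0.044
3 2 0.448 0.126
4 2 0.488 0.087
5 2 0.469 0.105
6 2 0.478 0.096
7 5 1.974 0.100
8 5 1.038 0.473
9 5 1.286 0.165
10 5 1.147 0.289
11 5 1.208 0.229

(exact arithmetic carried between steps; '≈' marks a value shown rounded to 6 d.p. or computed from one; I and e_prev carry over from the previous line; the table rounds u and y to 3 d.p., halves away from zero)
n=0: y=0, sp=2, e=sp−y=2; I=2, D=e−e_prev=2; u=1/4·2+0·2+1/4·2=1; next y=-1/5·0+1/4·1=0.25
n=1: y=0.25, sp=2, e=sp−y=1.75; I=3.75, D=e−e_prev=-0.25; u=1/4·1.75+0·3.75+1/4·(-0.25)=0.375; next y=-1/5·0.25+1/4·0.375=0.04375
n=2: y=0.04375, sp=2, e=sp−y=1.95625; I=5.70625, D=e−e_prev=0.20625; u=1/4·1.95625+0·5.70625+1/4·0.20625=0.540625; next y=-1/5·0.04375+1/4·0.540625≈0.126406
n=3: y≈0.126406, sp=2, e=sp−y≈1.873594; I≈7.579844, D=e−e_prev≈-0.082656; u=1/4·1.873594+0·7.579844+1/4·(-0.082656)≈0.447734; next y=-1/5·0.126406+1/4·0.447734≈0.086652
n=4: y≈0.086652, sp=2, e=sp−y≈1.913348; I≈9.493191, D=e−e_prev≈0.039754; u=1/4·1.913348+0·9.493191+1/4·0.039754≈0.488275; next y=-1/5·0.086652+1/4·0.488275≈0.104738
n=5: y≈0.104738, sp=2, e=sp−y≈1.895262; I≈11.388453, D=e−e_prev≈-0.018086; u=1/4·1.895262+0·11.388453+1/4·(-0.018086)≈0.469294; next y=-1/5·0.104738+1/4·0.469294≈0.096376
n=6: y≈0.096376, sp=2, e=sp−y≈1.903624; I≈13.292077, D=e−e_prev≈0.008363; u=1/4·1.903624+0·13.292077+1/4·0.008363≈0.477997; next y=-1/5·0.096376+1/4·0.477997≈0.100224
n=7: y≈0.100224, sp=5, e=sp−y≈4.899776; I≈18.191853, D=e−e_prev≈2.996152; u=1/4·4.899776+0·18.191853+1/4·2.996152≈1.973982; next y=-1/5·0.100224+1/4·1.973982≈0.473451
n=8: y≈0.473451, sp=5, e=sp−y≈4.526549; I≈22.718403, D=e−e_prev≈-0.373227; u=1/4·4.526549+0·22.718403+1/4·(-0.373227)≈1.038331; next y=-1/5·0.473451+1/4·1.038331≈0.164893
n=9: y≈0.164893, sp=5, e=sp−y≈4.835107; I≈27.553510, D=e−e_prev≈0.308558; u=1/4·4.835107+0·27.553510+1/4·0.308558≈1.285916; next y=-1/5·0.164893+1/4·1.285916≈0.288501
n=10: y≈0.288501, sp=5, e=sp−y≈4.711499; I≈32.265009, D=e−e_prev≈-0.123608; u=1/4·4.711499+0·32.265009+1/4·(-0.123608)≈1.146973; next y=-1/5·0.288501+1/4·1.146973≈0.229043
n=11: y≈0.229043, sp=5, e=sp−y≈4.770957; I≈37.035966, D=e−e_prev≈0.059458; u=1/4·4.770957+0·37.035966+1/4·0.059458≈1.207604; next y=-1/5·0.229043+1/4·1.207604≈0.256092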